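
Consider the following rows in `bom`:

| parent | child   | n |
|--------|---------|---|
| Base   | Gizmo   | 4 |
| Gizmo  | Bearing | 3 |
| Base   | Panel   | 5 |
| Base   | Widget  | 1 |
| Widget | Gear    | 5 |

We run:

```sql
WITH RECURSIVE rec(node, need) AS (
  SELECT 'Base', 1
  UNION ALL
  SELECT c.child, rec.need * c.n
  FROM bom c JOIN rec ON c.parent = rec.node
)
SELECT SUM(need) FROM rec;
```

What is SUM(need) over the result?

Base: (Base, need=1).
Iteration 1: components of {Base} -> Gizmo = 1*4 = 4, Panel = 1*5 = 5, Widget = 1*1 = 1.
Iteration 2: components of {Gizmo,Panel,Widget} -> Bearing = 4*3 = 12, Gear = 1*5 = 5.
Iteration 3: no further components; recursion stops.
SUM(need) = 1 + 4 + 5 + 1 + 12 + 5 = 28.

28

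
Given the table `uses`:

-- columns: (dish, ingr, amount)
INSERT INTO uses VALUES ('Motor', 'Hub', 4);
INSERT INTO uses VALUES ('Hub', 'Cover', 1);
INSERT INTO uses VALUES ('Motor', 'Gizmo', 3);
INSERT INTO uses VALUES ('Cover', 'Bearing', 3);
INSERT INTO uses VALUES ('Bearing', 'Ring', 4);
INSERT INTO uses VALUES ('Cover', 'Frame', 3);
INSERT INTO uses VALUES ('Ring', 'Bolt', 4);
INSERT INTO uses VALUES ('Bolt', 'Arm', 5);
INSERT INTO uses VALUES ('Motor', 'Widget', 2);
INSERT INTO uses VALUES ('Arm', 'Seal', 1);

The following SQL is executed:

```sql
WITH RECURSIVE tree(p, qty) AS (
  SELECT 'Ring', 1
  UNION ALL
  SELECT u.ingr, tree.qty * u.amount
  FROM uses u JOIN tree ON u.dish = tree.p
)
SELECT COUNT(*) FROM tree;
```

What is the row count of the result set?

Base: (Ring, qty=1).
Iteration 1: components of {Ring} -> Bolt = 1*4 = 4.
Iteration 2: components of {Bolt} -> Arm = 4*5 = 20.
Iteration 3: components of {Arm} -> Seal = 20*1 = 20.
Iteration 4: no further components; recursion stops.
Total rows emitted: 4.

4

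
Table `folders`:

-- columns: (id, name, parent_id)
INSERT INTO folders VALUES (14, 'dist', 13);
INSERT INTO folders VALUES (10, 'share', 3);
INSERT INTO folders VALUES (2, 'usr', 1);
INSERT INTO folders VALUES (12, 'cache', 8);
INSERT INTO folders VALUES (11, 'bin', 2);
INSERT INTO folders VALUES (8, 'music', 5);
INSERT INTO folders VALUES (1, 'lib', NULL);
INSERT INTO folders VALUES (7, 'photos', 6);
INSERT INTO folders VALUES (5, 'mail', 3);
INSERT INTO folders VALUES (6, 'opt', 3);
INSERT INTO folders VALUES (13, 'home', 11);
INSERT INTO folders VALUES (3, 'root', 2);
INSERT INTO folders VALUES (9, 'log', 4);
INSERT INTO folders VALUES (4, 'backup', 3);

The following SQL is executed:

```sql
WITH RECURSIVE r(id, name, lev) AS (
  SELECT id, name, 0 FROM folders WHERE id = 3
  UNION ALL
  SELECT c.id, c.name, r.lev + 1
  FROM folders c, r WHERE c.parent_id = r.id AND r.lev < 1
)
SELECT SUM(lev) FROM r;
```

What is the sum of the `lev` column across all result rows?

Base: id=3 (root) at lev 0.
Iteration 1: rows with parent_id in {3} -> backup (id 4, lev 1), mail (id 5, lev 1), opt (id 6, lev 1), share (id 10, lev 1).
Iteration 2: lev < 1 fails for all current rows; recursion stops.
SUM(lev) = 0 + 1 + 1 + 1 + 1 = 4.

4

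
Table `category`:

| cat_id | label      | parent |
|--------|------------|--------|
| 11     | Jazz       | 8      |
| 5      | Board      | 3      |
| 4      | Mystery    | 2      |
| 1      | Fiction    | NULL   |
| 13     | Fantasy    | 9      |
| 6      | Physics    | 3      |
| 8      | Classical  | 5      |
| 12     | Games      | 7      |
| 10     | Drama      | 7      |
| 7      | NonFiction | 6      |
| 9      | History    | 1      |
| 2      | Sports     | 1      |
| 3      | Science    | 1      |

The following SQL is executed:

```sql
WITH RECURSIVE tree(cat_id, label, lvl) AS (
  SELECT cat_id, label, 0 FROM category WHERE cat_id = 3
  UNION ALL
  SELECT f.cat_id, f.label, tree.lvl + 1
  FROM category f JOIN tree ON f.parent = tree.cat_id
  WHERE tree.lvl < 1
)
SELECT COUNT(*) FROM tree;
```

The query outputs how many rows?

3

Base: cat_id=3 (Science) at lvl 0.
Iteration 1: rows with parent in {3} -> Board (id 5, lvl 1), Physics (id 6, lvl 1).
Iteration 2: lvl < 1 fails for all current rows; recursion stops.
Total rows emitted: 3.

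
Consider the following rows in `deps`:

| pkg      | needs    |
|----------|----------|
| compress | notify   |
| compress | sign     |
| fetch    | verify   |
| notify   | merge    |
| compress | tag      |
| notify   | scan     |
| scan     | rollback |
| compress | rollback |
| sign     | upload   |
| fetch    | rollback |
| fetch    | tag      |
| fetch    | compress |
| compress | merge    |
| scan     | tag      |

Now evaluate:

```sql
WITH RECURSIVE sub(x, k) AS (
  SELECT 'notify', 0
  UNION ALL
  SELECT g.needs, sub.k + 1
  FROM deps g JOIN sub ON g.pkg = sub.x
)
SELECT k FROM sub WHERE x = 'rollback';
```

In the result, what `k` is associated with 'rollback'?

2

Base: (notify, k=0).
Iteration 1: edges from {notify} -> (merge, k=1), (scan, k=1).
Iteration 2: edges from {merge,scan} -> (rollback, k=2), (tag, k=2).
Iteration 3: no outgoing edges from {rollback,tag}; recursion stops.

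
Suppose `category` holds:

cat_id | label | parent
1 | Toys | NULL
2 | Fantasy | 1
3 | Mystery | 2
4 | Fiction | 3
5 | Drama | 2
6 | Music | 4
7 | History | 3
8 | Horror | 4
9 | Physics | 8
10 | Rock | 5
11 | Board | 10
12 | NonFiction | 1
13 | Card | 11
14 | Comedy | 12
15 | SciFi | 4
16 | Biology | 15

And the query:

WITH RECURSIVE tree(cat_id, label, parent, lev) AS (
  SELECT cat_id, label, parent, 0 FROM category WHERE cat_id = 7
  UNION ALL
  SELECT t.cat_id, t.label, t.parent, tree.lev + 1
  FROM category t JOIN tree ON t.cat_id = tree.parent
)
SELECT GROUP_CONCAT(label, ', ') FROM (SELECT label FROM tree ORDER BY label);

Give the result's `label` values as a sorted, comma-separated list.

Base: cat_id=7 (History), parent=3, lev 0.
Iteration 1: join on cat_id=3 -> Mystery (id 3, parent=2, lev 1).
Iteration 2: join on cat_id=2 -> Fantasy (id 2, parent=1, lev 2).
Iteration 3: join on cat_id=1 -> Toys (id 1, parent=NULL, lev 3).
Iteration 4: parent is NULL; no match; recursion stops.

Fantasy, History, Mystery, Toys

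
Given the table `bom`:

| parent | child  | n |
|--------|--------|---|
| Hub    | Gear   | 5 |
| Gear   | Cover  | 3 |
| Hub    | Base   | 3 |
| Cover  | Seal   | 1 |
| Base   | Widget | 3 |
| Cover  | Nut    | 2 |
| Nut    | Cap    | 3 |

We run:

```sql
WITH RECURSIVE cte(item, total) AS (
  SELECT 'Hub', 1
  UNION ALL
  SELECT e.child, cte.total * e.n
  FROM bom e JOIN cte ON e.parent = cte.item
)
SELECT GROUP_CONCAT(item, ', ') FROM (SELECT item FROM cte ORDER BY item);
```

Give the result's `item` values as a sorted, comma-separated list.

Base: (Hub, total=1).
Iteration 1: components of {Hub} -> Base = 1*3 = 3, Gear = 1*5 = 5.
Iteration 2: components of {Base,Gear} -> Cover = 5*3 = 15, Widget = 3*3 = 9.
Iteration 3: components of {Cover,Widget} -> Nut = 15*2 = 30, Seal = 15*1 = 15.
Iteration 4: components of {Nut,Seal} -> Cap = 30*3 = 90.
Iteration 5: no further components; recursion stops.

Base, Cap, Cover, Gear, Hub, Nut, Seal, Widget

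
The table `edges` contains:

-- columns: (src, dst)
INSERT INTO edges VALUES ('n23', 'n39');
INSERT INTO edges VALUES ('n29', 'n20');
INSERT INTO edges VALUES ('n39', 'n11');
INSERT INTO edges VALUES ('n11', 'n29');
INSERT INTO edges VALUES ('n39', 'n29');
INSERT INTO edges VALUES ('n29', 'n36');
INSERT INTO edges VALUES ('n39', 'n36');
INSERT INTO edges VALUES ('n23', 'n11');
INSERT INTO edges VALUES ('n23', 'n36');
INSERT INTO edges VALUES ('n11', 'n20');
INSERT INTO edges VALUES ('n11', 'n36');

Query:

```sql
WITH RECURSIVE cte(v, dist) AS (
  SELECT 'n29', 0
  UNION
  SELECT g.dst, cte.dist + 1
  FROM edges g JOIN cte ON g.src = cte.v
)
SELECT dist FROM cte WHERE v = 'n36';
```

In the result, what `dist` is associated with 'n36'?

1

Base: (n29, dist=0).
Iteration 1: edges from {n29} -> (n20, dist=1), (n36, dist=1).
Iteration 2: no outgoing edges from {n20,n36}; recursion stops.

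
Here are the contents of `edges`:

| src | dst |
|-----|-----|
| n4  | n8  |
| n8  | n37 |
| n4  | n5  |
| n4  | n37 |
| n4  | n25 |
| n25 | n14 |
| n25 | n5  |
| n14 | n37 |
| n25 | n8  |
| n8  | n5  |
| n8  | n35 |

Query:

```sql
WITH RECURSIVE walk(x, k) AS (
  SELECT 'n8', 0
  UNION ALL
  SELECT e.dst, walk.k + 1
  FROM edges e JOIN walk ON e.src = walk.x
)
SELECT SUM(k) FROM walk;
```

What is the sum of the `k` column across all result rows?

3

Base: (n8, k=0).
Iteration 1: edges from {n8} -> (n35, k=1), (n37, k=1), (n5, k=1).
Iteration 2: no outgoing edges from {n35,n37,n5}; recursion stops.
SUM(k) = 0 + 1 + 1 + 1 = 3.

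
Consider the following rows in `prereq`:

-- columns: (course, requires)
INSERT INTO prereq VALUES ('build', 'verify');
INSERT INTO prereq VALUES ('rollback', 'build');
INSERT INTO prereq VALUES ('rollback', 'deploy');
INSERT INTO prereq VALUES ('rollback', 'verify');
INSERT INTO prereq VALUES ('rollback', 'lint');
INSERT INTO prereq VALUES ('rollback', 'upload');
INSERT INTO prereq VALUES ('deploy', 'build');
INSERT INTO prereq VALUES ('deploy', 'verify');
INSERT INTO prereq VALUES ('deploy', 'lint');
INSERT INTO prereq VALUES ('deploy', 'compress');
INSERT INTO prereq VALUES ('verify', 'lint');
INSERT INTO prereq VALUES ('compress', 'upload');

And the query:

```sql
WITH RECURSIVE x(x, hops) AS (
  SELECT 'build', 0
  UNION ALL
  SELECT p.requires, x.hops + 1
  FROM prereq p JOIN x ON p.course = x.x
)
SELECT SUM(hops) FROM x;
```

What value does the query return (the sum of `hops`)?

Base: (build, hops=0).
Iteration 1: edges from {build} -> (verify, hops=1).
Iteration 2: edges from {verify} -> (lint, hops=2).
Iteration 3: no outgoing edges from {lint}; recursion stops.
SUM(hops) = 0 + 1 + 2 = 3.

3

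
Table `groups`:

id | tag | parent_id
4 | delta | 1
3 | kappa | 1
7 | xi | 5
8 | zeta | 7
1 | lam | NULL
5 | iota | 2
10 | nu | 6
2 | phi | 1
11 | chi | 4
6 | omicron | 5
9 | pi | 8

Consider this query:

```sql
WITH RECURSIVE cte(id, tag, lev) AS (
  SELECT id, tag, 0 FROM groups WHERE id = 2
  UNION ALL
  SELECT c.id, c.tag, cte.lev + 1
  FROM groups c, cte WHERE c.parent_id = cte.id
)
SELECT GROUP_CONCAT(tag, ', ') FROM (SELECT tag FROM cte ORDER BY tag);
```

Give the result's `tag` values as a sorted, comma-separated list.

iota, nu, omicron, phi, pi, xi, zeta

Base: id=2 (phi) at lev 0.
Iteration 1: rows with parent_id in {2} -> iota (id 5, lev 1).
Iteration 2: rows with parent_id in {5} -> omicron (id 6, lev 2), xi (id 7, lev 2).
Iteration 3: rows with parent_id in {6,7} -> zeta (id 8, lev 3), nu (id 10, lev 3).
Iteration 4: rows with parent_id in {8,10} -> pi (id 9, lev 4).
Iteration 5: no rows with parent_id in {9}; recursion stops.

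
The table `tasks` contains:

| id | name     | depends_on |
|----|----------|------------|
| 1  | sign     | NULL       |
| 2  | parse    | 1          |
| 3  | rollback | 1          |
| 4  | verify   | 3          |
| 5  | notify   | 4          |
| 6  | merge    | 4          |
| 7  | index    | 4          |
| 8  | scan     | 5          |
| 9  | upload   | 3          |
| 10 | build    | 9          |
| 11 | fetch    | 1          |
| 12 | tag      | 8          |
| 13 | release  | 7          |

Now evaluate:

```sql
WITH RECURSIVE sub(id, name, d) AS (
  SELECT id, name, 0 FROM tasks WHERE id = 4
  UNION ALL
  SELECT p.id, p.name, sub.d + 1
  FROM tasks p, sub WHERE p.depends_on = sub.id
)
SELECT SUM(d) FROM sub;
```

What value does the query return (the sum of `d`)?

10

Base: id=4 (verify) at d 0.
Iteration 1: rows with depends_on in {4} -> notify (id 5, d 1), merge (id 6, d 1), index (id 7, d 1).
Iteration 2: rows with depends_on in {5,6,7} -> scan (id 8, d 2), release (id 13, d 2).
Iteration 3: rows with depends_on in {8,13} -> tag (id 12, d 3).
Iteration 4: no rows with depends_on in {12}; recursion stops.
SUM(d) = 0 + 1 + 1 + 1 + 2 + 2 + 3 = 10.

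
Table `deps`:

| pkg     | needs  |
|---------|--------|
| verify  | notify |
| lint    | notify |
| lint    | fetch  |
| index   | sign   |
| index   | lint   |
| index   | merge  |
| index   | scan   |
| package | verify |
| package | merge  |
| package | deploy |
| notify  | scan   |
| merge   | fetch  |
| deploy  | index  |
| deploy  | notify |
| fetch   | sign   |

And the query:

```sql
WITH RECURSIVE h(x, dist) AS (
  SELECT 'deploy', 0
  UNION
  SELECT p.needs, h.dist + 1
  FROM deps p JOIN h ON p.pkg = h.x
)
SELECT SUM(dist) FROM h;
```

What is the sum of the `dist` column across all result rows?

Base: (deploy, dist=0).
Iteration 1: edges from {deploy} -> (index, dist=1), (notify, dist=1).
Iteration 2: edges from {index,notify} -> (lint, dist=2), (merge, dist=2), (scan, dist=2), (sign, dist=2). [UNION drops 1 duplicate row(s)]
Iteration 3: edges from {lint,merge,scan,sign} -> (fetch, dist=3), (notify, dist=3). [UNION drops 1 duplicate row(s)]
Iteration 4: edges from {fetch,notify} -> (scan, dist=4), (sign, dist=4).
Iteration 5: no outgoing edges from {scan,sign}; recursion stops.
SUM(dist) = 0 + 1 + 1 + 2 + 2 + 2 + 2 + 3 + 3 + 4 + 4 = 24.

24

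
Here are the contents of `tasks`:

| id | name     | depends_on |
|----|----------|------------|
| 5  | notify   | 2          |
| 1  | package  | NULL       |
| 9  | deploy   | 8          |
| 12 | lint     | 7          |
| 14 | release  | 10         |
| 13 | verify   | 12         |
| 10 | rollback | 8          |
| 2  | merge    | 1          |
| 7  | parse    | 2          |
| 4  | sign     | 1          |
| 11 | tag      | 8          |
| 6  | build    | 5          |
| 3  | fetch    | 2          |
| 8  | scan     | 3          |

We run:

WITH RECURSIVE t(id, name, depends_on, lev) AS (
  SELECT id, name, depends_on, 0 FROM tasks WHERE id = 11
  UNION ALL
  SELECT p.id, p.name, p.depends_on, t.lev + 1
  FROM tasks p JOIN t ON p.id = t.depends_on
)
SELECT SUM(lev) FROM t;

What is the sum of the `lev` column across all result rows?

Base: id=11 (tag), depends_on=8, lev 0.
Iteration 1: join on id=8 -> scan (id 8, depends_on=3, lev 1).
Iteration 2: join on id=3 -> fetch (id 3, depends_on=2, lev 2).
Iteration 3: join on id=2 -> merge (id 2, depends_on=1, lev 3).
Iteration 4: join on id=1 -> package (id 1, depends_on=NULL, lev 4).
Iteration 5: depends_on is NULL; no match; recursion stops.
SUM(lev) = 0 + 1 + 2 + 3 + 4 = 10.

10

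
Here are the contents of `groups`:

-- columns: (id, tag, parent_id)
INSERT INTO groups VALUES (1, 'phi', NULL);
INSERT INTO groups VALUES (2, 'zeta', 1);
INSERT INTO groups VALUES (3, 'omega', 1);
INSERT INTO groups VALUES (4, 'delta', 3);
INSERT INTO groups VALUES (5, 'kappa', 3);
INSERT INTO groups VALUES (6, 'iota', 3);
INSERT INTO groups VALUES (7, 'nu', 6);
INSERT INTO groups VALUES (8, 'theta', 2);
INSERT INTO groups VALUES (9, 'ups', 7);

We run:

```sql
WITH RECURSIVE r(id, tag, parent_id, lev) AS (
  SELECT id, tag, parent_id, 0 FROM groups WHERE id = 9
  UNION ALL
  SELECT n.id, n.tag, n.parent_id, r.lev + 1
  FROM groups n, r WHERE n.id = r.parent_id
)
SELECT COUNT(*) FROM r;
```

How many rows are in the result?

Base: id=9 (ups), parent_id=7, lev 0.
Iteration 1: join on id=7 -> nu (id 7, parent_id=6, lev 1).
Iteration 2: join on id=6 -> iota (id 6, parent_id=3, lev 2).
Iteration 3: join on id=3 -> omega (id 3, parent_id=1, lev 3).
Iteration 4: join on id=1 -> phi (id 1, parent_id=NULL, lev 4).
Iteration 5: parent_id is NULL; no match; recursion stops.
Total rows emitted: 5.

5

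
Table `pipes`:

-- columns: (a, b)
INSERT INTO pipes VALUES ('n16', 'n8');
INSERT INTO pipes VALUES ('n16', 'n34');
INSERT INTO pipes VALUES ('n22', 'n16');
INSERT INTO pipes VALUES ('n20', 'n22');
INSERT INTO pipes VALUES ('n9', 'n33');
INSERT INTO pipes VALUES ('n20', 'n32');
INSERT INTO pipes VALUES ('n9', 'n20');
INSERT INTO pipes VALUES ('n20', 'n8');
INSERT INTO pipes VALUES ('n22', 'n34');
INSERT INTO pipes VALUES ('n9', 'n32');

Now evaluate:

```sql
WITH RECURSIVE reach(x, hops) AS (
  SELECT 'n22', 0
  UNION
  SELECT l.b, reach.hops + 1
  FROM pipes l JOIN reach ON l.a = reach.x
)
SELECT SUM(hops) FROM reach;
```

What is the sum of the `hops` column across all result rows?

Base: (n22, hops=0).
Iteration 1: edges from {n22} -> (n16, hops=1), (n34, hops=1).
Iteration 2: edges from {n16,n34} -> (n34, hops=2), (n8, hops=2).
Iteration 3: no outgoing edges from {n34,n8}; recursion stops.
SUM(hops) = 0 + 1 + 1 + 2 + 2 = 6.

6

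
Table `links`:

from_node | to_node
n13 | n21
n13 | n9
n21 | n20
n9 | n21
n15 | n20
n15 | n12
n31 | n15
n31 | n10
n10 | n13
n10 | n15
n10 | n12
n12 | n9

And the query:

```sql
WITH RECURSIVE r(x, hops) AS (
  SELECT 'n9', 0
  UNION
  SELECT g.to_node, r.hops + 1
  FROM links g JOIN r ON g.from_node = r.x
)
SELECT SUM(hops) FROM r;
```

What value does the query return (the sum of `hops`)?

Base: (n9, hops=0).
Iteration 1: edges from {n9} -> (n21, hops=1).
Iteration 2: edges from {n21} -> (n20, hops=2).
Iteration 3: no outgoing edges from {n20}; recursion stops.
SUM(hops) = 0 + 1 + 2 = 3.

3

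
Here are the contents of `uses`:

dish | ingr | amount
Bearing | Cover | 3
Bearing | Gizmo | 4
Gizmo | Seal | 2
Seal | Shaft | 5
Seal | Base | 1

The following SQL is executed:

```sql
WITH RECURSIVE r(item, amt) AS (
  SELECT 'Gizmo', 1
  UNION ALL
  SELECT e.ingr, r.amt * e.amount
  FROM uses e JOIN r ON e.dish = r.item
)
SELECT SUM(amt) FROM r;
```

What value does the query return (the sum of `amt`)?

Base: (Gizmo, amt=1).
Iteration 1: components of {Gizmo} -> Seal = 1*2 = 2.
Iteration 2: components of {Seal} -> Base = 2*1 = 2, Shaft = 2*5 = 10.
Iteration 3: no further components; recursion stops.
SUM(amt) = 1 + 2 + 10 + 2 = 15.

15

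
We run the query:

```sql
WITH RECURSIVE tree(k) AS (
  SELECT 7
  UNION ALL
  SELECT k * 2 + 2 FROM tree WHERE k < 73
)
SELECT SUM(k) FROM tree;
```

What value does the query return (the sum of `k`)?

Base: k=7.
Iteration 1: 7 < 73 holds -> k = 7 * 2 + 2 = 16.
Iteration 2: 16 < 73 holds -> k = 16 * 2 + 2 = 34.
Iteration 3: 34 < 73 holds -> k = 34 * 2 + 2 = 70.
Iteration 4: 70 < 73 holds -> k = 70 * 2 + 2 = 142.
Iteration 5: 142 < 73 fails; recursion stops.
SUM(k) = 7 + 16 + 34 + 70 + 142 = 269.

269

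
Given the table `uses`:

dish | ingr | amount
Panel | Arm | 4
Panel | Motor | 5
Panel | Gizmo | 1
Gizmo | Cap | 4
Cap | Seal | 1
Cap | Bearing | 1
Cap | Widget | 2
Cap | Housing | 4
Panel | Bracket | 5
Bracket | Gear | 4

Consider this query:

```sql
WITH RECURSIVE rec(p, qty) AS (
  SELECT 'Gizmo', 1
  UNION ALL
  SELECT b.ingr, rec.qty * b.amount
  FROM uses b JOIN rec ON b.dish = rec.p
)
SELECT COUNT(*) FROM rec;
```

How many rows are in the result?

6

Base: (Gizmo, qty=1).
Iteration 1: components of {Gizmo} -> Cap = 1*4 = 4.
Iteration 2: components of {Cap} -> Bearing = 4*1 = 4, Housing = 4*4 = 16, Seal = 4*1 = 4, Widget = 4*2 = 8.
Iteration 3: no further components; recursion stops.
Total rows emitted: 6.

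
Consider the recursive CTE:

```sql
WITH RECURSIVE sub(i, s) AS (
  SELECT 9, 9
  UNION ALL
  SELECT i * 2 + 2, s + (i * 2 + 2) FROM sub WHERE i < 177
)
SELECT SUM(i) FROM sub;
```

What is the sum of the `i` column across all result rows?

681

Base: i=9, s=9.
Iteration 1: 9 < 177 holds -> i = 9 * 2 + 2 = 20, s = 9 + 20 = 29.
Iteration 2: 20 < 177 holds -> i = 20 * 2 + 2 = 42, s = 29 + 42 = 71.
Iteration 3: 42 < 177 holds -> i = 42 * 2 + 2 = 86, s = 71 + 86 = 157.
Iteration 4: 86 < 177 holds -> i = 86 * 2 + 2 = 174, s = 157 + 174 = 331.
Iteration 5: 174 < 177 holds -> i = 174 * 2 + 2 = 350, s = 331 + 350 = 681.
Iteration 6: 350 < 177 fails; recursion stops.
SUM(i) = 9 + 20 + 42 + 86 + 174 + 350 = 681.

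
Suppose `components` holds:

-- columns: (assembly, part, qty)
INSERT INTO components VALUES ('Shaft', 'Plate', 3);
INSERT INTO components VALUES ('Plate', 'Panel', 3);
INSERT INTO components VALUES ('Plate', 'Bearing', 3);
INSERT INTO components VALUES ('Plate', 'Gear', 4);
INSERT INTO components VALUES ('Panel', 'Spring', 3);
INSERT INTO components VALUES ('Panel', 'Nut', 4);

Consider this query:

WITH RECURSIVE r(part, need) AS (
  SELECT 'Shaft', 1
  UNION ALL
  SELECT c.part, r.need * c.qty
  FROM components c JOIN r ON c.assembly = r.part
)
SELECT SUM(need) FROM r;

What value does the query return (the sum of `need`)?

97

Base: (Shaft, need=1).
Iteration 1: components of {Shaft} -> Plate = 1*3 = 3.
Iteration 2: components of {Plate} -> Bearing = 3*3 = 9, Gear = 3*4 = 12, Panel = 3*3 = 9.
Iteration 3: components of {Bearing,Gear,Panel} -> Nut = 9*4 = 36, Spring = 9*3 = 27.
Iteration 4: no further components; recursion stops.
SUM(need) = 1 + 3 + 9 + 9 + 12 + 27 + 36 = 97.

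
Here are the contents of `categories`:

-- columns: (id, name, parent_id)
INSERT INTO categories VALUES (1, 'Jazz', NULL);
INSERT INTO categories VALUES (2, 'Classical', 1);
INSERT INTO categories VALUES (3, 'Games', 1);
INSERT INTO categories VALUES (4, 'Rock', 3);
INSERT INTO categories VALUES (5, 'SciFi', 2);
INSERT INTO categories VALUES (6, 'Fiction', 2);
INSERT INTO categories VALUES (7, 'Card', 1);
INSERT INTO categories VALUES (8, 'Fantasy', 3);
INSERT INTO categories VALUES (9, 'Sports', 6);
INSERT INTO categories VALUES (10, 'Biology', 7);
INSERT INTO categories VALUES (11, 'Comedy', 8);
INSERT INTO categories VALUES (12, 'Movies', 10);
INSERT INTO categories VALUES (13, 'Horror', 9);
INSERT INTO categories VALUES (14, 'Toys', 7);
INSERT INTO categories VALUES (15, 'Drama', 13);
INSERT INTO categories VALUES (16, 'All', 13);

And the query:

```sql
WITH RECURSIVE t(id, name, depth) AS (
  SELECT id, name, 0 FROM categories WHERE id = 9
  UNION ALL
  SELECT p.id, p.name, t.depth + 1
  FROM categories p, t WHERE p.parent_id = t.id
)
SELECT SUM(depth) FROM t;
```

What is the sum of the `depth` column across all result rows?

Base: id=9 (Sports) at depth 0.
Iteration 1: rows with parent_id in {9} -> Horror (id 13, depth 1).
Iteration 2: rows with parent_id in {13} -> Drama (id 15, depth 2), All (id 16, depth 2).
Iteration 3: no rows with parent_id in {15,16}; recursion stops.
SUM(depth) = 0 + 1 + 2 + 2 = 5.

5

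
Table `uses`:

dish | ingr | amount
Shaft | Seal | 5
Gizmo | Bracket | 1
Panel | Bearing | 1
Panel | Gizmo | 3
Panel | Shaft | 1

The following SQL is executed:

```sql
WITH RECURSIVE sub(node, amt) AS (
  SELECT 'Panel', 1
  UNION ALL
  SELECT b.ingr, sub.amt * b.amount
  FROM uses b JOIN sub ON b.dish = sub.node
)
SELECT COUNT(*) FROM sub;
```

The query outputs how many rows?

Base: (Panel, amt=1).
Iteration 1: components of {Panel} -> Bearing = 1*1 = 1, Gizmo = 1*3 = 3, Shaft = 1*1 = 1.
Iteration 2: components of {Bearing,Gizmo,Shaft} -> Bracket = 3*1 = 3, Seal = 1*5 = 5.
Iteration 3: no further components; recursion stops.
Total rows emitted: 6.

6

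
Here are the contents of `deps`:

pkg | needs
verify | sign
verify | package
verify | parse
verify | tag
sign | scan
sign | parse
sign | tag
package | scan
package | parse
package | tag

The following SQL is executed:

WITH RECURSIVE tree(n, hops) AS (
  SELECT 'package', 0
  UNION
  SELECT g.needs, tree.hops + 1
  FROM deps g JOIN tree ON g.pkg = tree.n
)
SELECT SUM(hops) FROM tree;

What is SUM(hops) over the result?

3

Base: (package, hops=0).
Iteration 1: edges from {package} -> (parse, hops=1), (scan, hops=1), (tag, hops=1).
Iteration 2: no outgoing edges from {parse,scan,tag}; recursion stops.
SUM(hops) = 0 + 1 + 1 + 1 = 3.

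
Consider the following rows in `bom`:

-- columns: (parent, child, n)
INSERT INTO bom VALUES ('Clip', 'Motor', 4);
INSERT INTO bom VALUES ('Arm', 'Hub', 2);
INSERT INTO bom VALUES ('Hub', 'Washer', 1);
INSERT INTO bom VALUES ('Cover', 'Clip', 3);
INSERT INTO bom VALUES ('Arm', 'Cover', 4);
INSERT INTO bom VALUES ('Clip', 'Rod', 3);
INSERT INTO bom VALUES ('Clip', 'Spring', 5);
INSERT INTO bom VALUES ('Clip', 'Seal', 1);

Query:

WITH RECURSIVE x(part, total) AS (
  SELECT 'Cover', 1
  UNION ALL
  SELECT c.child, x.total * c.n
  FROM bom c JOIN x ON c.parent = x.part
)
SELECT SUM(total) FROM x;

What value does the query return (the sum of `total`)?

43

Base: (Cover, total=1).
Iteration 1: components of {Cover} -> Clip = 1*3 = 3.
Iteration 2: components of {Clip} -> Motor = 3*4 = 12, Rod = 3*3 = 9, Seal = 3*1 = 3, Spring = 3*5 = 15.
Iteration 3: no further components; recursion stops.
SUM(total) = 1 + 3 + 15 + 9 + 3 + 12 = 43.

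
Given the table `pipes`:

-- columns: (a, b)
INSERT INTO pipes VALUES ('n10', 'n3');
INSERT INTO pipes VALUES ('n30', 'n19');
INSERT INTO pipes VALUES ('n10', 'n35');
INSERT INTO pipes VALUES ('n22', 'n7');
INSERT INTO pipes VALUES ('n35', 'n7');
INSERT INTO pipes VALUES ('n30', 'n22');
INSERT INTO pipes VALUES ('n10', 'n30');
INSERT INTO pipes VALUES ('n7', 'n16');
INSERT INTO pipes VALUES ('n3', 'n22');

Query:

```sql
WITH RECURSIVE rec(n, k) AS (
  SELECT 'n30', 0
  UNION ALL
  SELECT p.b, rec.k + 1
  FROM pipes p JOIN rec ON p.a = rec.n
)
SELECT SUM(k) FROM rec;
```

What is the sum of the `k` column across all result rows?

Base: (n30, k=0).
Iteration 1: edges from {n30} -> (n19, k=1), (n22, k=1).
Iteration 2: edges from {n19,n22} -> (n7, k=2).
Iteration 3: edges from {n7} -> (n16, k=3).
Iteration 4: no outgoing edges from {n16}; recursion stops.
SUM(k) = 0 + 1 + 1 + 2 + 3 = 7.

7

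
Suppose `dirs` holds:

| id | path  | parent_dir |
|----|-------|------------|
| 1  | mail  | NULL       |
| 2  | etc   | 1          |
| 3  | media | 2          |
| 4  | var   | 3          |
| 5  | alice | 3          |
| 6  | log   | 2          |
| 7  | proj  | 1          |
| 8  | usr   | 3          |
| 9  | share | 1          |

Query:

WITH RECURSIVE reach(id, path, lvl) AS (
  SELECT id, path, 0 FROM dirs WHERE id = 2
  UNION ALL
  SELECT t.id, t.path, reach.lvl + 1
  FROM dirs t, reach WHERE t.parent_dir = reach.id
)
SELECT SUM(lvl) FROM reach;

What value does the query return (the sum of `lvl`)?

8

Base: id=2 (etc) at lvl 0.
Iteration 1: rows with parent_dir in {2} -> media (id 3, lvl 1), log (id 6, lvl 1).
Iteration 2: rows with parent_dir in {3,6} -> var (id 4, lvl 2), alice (id 5, lvl 2), usr (id 8, lvl 2).
Iteration 3: no rows with parent_dir in {4,5,8}; recursion stops.
SUM(lvl) = 0 + 1 + 1 + 2 + 2 + 2 = 8.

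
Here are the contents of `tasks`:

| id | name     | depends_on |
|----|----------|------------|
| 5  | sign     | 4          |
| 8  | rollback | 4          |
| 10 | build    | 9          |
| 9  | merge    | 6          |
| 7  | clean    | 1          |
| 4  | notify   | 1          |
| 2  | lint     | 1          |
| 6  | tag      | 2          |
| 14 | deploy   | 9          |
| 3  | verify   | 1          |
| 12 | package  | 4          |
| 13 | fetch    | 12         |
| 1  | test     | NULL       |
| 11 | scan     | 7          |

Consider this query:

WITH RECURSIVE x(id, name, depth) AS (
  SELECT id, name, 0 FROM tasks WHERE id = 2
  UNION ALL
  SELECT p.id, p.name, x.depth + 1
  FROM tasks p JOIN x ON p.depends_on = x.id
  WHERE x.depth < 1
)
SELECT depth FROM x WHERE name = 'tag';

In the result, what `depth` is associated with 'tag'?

Base: id=2 (lint) at depth 0.
Iteration 1: rows with depends_on in {2} -> tag (id 6, depth 1).
Iteration 2: depth < 1 fails for all current rows; recursion stops.

1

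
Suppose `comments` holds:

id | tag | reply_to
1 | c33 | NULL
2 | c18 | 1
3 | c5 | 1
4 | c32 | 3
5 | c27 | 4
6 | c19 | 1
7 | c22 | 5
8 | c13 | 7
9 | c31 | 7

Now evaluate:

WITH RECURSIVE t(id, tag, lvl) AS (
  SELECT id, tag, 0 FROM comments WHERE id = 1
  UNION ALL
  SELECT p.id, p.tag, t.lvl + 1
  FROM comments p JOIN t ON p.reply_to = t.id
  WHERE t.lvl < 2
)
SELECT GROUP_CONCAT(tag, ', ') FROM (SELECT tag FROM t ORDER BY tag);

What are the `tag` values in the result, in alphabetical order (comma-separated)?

c18, c19, c32, c33, c5

Base: id=1 (c33) at lvl 0.
Iteration 1: rows with reply_to in {1} -> c18 (id 2, lvl 1), c5 (id 3, lvl 1), c19 (id 6, lvl 1).
Iteration 2: rows with reply_to in {2,3,6} -> c32 (id 4, lvl 2).
Iteration 3: lvl < 2 fails for all current rows; recursion stops.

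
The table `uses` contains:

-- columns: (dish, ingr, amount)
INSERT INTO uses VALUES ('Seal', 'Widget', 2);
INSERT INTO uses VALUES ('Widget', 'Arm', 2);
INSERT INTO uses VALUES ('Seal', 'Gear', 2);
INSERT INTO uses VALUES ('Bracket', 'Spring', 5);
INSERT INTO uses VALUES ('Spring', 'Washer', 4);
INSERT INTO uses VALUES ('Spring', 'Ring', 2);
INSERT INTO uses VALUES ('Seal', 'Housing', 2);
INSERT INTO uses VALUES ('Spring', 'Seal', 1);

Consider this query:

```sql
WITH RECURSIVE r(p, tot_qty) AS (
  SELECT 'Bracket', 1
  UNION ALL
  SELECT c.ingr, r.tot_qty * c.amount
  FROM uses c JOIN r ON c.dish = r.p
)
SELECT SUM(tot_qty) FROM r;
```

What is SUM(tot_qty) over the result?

91

Base: (Bracket, tot_qty=1).
Iteration 1: components of {Bracket} -> Spring = 1*5 = 5.
Iteration 2: components of {Spring} -> Ring = 5*2 = 10, Seal = 5*1 = 5, Washer = 5*4 = 20.
Iteration 3: components of {Ring,Seal,Washer} -> Gear = 5*2 = 10, Housing = 5*2 = 10, Widget = 5*2 = 10.
Iteration 4: components of {Gear,Housing,Widget} -> Arm = 10*2 = 20.
Iteration 5: no further components; recursion stops.
SUM(tot_qty) = 1 + 5 + 5 + 10 + 20 + 10 + 10 + 10 + 20 = 91.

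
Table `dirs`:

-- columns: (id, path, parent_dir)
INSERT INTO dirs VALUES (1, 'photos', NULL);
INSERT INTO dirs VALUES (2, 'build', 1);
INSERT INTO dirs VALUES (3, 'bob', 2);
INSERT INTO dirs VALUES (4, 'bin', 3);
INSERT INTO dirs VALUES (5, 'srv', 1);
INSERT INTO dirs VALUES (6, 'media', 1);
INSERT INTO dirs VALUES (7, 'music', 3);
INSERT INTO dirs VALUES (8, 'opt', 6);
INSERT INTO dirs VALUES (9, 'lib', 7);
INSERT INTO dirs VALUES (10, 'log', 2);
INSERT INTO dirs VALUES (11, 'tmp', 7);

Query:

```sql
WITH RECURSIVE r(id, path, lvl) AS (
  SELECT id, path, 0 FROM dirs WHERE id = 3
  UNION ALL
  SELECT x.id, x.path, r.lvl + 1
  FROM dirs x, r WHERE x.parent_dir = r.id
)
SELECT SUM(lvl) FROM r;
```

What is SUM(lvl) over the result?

6

Base: id=3 (bob) at lvl 0.
Iteration 1: rows with parent_dir in {3} -> bin (id 4, lvl 1), music (id 7, lvl 1).
Iteration 2: rows with parent_dir in {4,7} -> lib (id 9, lvl 2), tmp (id 11, lvl 2).
Iteration 3: no rows with parent_dir in {9,11}; recursion stops.
SUM(lvl) = 0 + 1 + 1 + 2 + 2 = 6.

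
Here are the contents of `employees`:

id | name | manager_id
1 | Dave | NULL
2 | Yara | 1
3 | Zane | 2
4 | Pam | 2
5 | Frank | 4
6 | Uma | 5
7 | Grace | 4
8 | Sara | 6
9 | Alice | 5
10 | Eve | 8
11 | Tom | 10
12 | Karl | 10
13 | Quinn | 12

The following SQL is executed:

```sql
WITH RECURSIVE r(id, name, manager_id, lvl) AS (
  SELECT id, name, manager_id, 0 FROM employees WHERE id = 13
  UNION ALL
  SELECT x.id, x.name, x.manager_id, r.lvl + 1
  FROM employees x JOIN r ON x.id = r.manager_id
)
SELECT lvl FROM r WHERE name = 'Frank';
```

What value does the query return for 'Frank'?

5

Base: id=13 (Quinn), manager_id=12, lvl 0.
Iteration 1: join on id=12 -> Karl (id 12, manager_id=10, lvl 1).
Iteration 2: join on id=10 -> Eve (id 10, manager_id=8, lvl 2).
Iteration 3: join on id=8 -> Sara (id 8, manager_id=6, lvl 3).
Iteration 4: join on id=6 -> Uma (id 6, manager_id=5, lvl 4).
Iteration 5: join on id=5 -> Frank (id 5, manager_id=4, lvl 5).
Iteration 6: join on id=4 -> Pam (id 4, manager_id=2, lvl 6).
Iteration 7: join on id=2 -> Yara (id 2, manager_id=1, lvl 7).
Iteration 8: join on id=1 -> Dave (id 1, manager_id=NULL, lvl 8).
Iteration 9: manager_id is NULL; no match; recursion stops.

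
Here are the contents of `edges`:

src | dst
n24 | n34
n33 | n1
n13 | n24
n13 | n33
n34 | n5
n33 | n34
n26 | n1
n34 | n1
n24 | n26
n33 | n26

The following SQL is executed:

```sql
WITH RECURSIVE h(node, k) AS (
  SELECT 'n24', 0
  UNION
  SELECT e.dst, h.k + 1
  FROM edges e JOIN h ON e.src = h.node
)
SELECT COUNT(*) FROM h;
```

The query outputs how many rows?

Base: (n24, k=0).
Iteration 1: edges from {n24} -> (n26, k=1), (n34, k=1).
Iteration 2: edges from {n26,n34} -> (n1, k=2), (n5, k=2). [UNION drops 1 duplicate row(s)]
Iteration 3: no outgoing edges from {n1,n5}; recursion stops.
Total rows emitted: 5.

5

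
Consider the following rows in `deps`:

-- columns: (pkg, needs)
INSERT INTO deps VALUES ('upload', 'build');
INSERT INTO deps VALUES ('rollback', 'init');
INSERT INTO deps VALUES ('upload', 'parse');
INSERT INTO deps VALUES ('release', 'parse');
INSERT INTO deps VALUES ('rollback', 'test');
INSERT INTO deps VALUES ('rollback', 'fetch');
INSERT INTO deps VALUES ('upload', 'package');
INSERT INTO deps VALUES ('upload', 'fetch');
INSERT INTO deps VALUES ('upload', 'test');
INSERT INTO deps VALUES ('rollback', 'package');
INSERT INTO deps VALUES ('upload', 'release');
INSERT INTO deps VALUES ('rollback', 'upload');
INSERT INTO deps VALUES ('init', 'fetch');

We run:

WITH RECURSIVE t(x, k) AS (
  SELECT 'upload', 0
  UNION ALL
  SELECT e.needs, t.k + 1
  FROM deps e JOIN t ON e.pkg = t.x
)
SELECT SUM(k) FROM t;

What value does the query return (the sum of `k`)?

8

Base: (upload, k=0).
Iteration 1: edges from {upload} -> (build, k=1), (fetch, k=1), (package, k=1), (parse, k=1), (release, k=1), (test, k=1).
Iteration 2: edges from {build,fetch,package,parse,release,test} -> (parse, k=2).
Iteration 3: no outgoing edges from {parse}; recursion stops.
SUM(k) = 0 + 1 + 1 + 1 + 1 + 1 + 1 + 2 = 8.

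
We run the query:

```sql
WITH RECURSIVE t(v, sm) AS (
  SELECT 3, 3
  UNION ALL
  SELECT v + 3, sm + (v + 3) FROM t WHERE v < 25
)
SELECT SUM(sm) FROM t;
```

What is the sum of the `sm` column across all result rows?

495

Base: v=3, sm=3.
Iteration 1: 3 < 25 holds -> v = 3 + 3 = 6, sm = 3 + 6 = 9.
Iteration 2: 6 < 25 holds -> v = 6 + 3 = 9, sm = 9 + 9 = 18.
Iteration 3: 9 < 25 holds -> v = 9 + 3 = 12, sm = 18 + 12 = 30.
Iteration 4: 12 < 25 holds -> v = 12 + 3 = 15, sm = 30 + 15 = 45.
Iteration 5: 15 < 25 holds -> v = 15 + 3 = 18, sm = 45 + 18 = 63.
Iteration 6: 18 < 25 holds -> v = 18 + 3 = 21, sm = 63 + 21 = 84.
Iteration 7: 21 < 25 holds -> v = 21 + 3 = 24, sm = 84 + 24 = 108.
Iteration 8: 24 < 25 holds -> v = 24 + 3 = 27, sm = 108 + 27 = 135.
Iteration 9: 27 < 25 fails; recursion stops.
SUM(sm) = 3 + 9 + 18 + 30 + 45 + 63 + 84 + 108 + 135 = 495.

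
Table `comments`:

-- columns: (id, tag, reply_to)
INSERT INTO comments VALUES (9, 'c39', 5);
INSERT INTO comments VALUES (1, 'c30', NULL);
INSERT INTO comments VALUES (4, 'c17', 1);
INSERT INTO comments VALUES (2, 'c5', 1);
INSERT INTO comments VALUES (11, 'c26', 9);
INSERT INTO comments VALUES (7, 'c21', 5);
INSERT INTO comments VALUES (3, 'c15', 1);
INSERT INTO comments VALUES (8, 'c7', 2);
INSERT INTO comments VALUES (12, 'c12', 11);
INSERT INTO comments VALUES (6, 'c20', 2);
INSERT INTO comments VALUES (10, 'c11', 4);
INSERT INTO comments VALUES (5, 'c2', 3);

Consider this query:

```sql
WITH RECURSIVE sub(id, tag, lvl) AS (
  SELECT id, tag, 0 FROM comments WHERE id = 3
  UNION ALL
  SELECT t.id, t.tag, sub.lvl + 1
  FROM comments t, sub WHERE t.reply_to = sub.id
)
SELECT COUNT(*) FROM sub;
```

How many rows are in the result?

6

Base: id=3 (c15) at lvl 0.
Iteration 1: rows with reply_to in {3} -> c2 (id 5, lvl 1).
Iteration 2: rows with reply_to in {5} -> c21 (id 7, lvl 2), c39 (id 9, lvl 2).
Iteration 3: rows with reply_to in {7,9} -> c26 (id 11, lvl 3).
Iteration 4: rows with reply_to in {11} -> c12 (id 12, lvl 4).
Iteration 5: no rows with reply_to in {12}; recursion stops.
Total rows emitted: 6.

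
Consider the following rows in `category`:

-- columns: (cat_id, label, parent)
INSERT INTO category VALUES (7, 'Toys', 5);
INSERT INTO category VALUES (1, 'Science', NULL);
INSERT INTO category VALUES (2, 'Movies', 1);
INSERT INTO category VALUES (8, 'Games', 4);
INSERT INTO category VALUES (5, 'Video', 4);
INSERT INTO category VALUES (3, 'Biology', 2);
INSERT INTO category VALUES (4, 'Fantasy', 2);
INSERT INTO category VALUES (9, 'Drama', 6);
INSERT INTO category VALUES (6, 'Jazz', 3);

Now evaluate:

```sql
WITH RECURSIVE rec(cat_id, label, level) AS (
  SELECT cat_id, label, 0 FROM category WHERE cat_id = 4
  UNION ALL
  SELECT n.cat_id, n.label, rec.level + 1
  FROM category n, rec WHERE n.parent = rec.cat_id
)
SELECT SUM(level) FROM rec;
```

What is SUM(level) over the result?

4

Base: cat_id=4 (Fantasy) at level 0.
Iteration 1: rows with parent in {4} -> Video (id 5, level 1), Games (id 8, level 1).
Iteration 2: rows with parent in {5,8} -> Toys (id 7, level 2).
Iteration 3: no rows with parent in {7}; recursion stops.
SUM(level) = 0 + 1 + 1 + 2 = 4.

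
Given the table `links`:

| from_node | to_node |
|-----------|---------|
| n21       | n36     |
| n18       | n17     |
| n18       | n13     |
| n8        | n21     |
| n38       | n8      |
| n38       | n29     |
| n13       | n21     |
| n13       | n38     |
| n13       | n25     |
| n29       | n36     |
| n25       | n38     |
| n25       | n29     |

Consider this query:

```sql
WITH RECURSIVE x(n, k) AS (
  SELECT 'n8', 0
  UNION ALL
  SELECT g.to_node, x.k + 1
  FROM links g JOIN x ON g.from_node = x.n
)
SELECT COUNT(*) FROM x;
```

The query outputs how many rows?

Base: (n8, k=0).
Iteration 1: edges from {n8} -> (n21, k=1).
Iteration 2: edges from {n21} -> (n36, k=2).
Iteration 3: no outgoing edges from {n36}; recursion stops.
Total rows emitted: 3.

3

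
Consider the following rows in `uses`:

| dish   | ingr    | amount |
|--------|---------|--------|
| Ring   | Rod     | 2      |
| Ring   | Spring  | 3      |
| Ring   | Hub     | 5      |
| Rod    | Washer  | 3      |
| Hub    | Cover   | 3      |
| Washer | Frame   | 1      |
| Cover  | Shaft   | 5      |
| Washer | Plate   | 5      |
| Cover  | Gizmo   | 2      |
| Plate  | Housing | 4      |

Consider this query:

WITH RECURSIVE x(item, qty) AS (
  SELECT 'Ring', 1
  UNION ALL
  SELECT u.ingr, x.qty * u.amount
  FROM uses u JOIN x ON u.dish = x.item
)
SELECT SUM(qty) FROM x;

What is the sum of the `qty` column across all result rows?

293

Base: (Ring, qty=1).
Iteration 1: components of {Ring} -> Hub = 1*5 = 5, Rod = 1*2 = 2, Spring = 1*3 = 3.
Iteration 2: components of {Hub,Rod,Spring} -> Cover = 5*3 = 15, Washer = 2*3 = 6.
Iteration 3: components of {Cover,Washer} -> Frame = 6*1 = 6, Gizmo = 15*2 = 30, Plate = 6*5 = 30, Shaft = 15*5 = 75.
Iteration 4: components of {Frame,Gizmo,Plate,Shaft} -> Housing = 30*4 = 120.
Iteration 5: no further components; recursion stops.
SUM(qty) = 1 + 2 + 3 + 5 + 6 + 15 + 6 + 30 + 75 + 30 + 120 = 293.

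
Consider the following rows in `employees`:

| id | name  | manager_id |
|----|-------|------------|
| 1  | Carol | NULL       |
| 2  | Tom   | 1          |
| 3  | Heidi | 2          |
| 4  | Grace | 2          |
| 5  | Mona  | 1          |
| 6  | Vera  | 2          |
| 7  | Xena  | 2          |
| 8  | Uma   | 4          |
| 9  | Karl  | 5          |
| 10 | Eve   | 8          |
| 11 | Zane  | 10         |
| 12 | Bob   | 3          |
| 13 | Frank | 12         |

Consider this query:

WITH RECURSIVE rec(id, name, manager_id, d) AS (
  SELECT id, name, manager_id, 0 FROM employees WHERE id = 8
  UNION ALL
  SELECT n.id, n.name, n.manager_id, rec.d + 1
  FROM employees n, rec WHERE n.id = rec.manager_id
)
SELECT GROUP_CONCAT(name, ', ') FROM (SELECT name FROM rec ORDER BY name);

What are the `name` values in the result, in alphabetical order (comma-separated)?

Base: id=8 (Uma), manager_id=4, d 0.
Iteration 1: join on id=4 -> Grace (id 4, manager_id=2, d 1).
Iteration 2: join on id=2 -> Tom (id 2, manager_id=1, d 2).
Iteration 3: join on id=1 -> Carol (id 1, manager_id=NULL, d 3).
Iteration 4: manager_id is NULL; no match; recursion stops.

Carol, Grace, Tom, Uma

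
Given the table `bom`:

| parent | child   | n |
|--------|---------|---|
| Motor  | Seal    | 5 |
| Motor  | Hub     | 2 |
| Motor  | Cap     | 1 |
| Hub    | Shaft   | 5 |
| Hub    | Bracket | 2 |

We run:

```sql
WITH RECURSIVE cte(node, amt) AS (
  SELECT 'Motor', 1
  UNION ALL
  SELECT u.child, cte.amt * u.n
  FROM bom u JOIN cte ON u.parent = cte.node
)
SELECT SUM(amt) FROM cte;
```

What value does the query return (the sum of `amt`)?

23

Base: (Motor, amt=1).
Iteration 1: components of {Motor} -> Cap = 1*1 = 1, Hub = 1*2 = 2, Seal = 1*5 = 5.
Iteration 2: components of {Cap,Hub,Seal} -> Bracket = 2*2 = 4, Shaft = 2*5 = 10.
Iteration 3: no further components; recursion stops.
SUM(amt) = 1 + 5 + 2 + 1 + 10 + 4 = 23.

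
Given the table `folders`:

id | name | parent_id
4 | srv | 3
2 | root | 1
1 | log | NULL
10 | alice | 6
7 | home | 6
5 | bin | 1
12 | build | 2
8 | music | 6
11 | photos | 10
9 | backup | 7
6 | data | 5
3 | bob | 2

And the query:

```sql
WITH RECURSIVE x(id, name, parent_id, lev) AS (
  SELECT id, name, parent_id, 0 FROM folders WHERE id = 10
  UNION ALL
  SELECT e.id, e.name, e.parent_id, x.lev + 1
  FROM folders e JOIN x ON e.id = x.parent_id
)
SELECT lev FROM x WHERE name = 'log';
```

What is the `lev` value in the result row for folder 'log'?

3

Base: id=10 (alice), parent_id=6, lev 0.
Iteration 1: join on id=6 -> data (id 6, parent_id=5, lev 1).
Iteration 2: join on id=5 -> bin (id 5, parent_id=1, lev 2).
Iteration 3: join on id=1 -> log (id 1, parent_id=NULL, lev 3).
Iteration 4: parent_id is NULL; no match; recursion stops.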